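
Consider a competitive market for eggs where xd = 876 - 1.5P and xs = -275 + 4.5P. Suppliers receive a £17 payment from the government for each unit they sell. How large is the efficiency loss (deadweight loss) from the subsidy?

Deadweight loss = £162.5625

Pre-subsidy: 876 - 1.5P = -275 + 4.5P gives P* = 1151/6, x* = 588.25.
With the subsidy, sellers receive Ps = Pb + 17 for each unit, where Pb is the price buyers pay.
Supply in terms of Pb becomes xs = -275 + 4.5(Pb + 17) = -198.5 + 4.5Pb. Setting this equal to demand: 876 - 1.5Pb = -198.5 + 4.5Pb, so Pb = 2149/12.
Sellers receive Ps = 2149/12 + 17 = 2353/12; x' = 876 − 1.5·(2149/12) = 607.375.
The subsidy expands output by 607.375 − 588.25 = 19.125 past the efficient level; on those units the gap between marginal cost and willingness to pay runs from 0 up to 17.
DWL = ½ × 17 × 19.125 = 162.5625.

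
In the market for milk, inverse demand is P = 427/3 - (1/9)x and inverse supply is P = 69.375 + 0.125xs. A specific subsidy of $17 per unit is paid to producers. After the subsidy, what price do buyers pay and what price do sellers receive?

Buyers pay $100; sellers receive $117

Pre-subsidy: 427/3 - (1/9)x = 69.375 + 0.125x gives x* = 309 and P* = 108.
With the subsidy, sellers receive Ps = Pb + 17 for each unit, where Pb is the price buyers pay.
On the curves, Pb = 427/3 - (1/9)x and Ps = 69.375 + 0.125x; the wedge Ps − Pb = 17 gives 69.375 + 0.125x − (427/3 - (1/9)x) = 17, so x' = 381.
Then Pb = 427/3 − (1/9)·381 = 100 and Ps = 69.375 + 0.125·381 = 117.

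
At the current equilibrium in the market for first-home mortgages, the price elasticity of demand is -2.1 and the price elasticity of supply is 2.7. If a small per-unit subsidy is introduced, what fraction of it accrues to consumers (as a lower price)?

Consumer share = 0.5625

For a small subsidy around the equilibrium, the benefit split depends on the relative slopes, which at a point are proportional to the elasticities.
Buyer share = εs/(εs + |εd|) = 2.7/(2.7 + 2.1) = 0.5625; seller share = |εd|/(εs + |εd|) = 0.4375.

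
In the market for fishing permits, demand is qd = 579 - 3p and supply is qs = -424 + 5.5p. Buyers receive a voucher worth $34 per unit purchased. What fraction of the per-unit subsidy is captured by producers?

Producer share = 6/17

Pre-subsidy: 579 - 3p = -424 + 5.5p gives p* = 118, q* = 225.
With the rebate, buyers effectively pay pb = ps − 34, where ps is the price sellers receive.
Demand in terms of ps becomes qd = 579 − 3(ps − 34) = 681 - 3ps. Setting this equal to supply: 681 - 3ps = -424 + 5.5ps, so ps = 130.
Buyers pay pb = 130 − 34 = 96; q' = -424 + 5.5·130 = 291.
Buyers' price falls by p* − pb = 118 − 96 = 22; sellers' price rises by ps − p* = 130 − 118 = 12.
So producers capture 12/34 = 6/17 of each unit of subsidy.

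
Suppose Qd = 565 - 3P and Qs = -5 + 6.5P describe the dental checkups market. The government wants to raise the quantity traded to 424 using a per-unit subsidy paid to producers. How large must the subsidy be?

Required subsidy s = 19 per unit

At Q = 424, invert demand for the buyer price: Pb = (565 − 424)/3 = 47; invert supply for the seller price: Ps = (424 − (-5))/6.5 = 66.
The subsidy must fill the gap: s = Ps − Pb = 66 − 47 = 19.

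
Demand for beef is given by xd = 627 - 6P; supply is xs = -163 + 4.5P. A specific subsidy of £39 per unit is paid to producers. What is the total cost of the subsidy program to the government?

Government cost = 75309/7

Pre-subsidy: 627 - 6P = -163 + 4.5P gives P* = 1580/21, x* = 1229/7.
With the subsidy, sellers receive Ps = Pb + 39 for each unit, where Pb is the price buyers pay.
Supply in terms of Pb becomes xs = -163 + 4.5(Pb + 39) = 12.5 + 4.5Pb. Setting this equal to demand: 627 - 6Pb = 12.5 + 4.5Pb, so Pb = 1229/21.
Sellers receive Ps = 1229/21 + 39 = 2048/21; x' = 627 − 6·(1229/21) = 1931/7.
Government outlay = subsidy × quantity = 39 × 1931/7 = 75309/7.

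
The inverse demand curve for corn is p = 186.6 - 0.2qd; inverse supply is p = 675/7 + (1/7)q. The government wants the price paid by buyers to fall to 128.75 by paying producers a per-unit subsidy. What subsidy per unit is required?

Required subsidy s = 9 per unit

At a buyer price of 128.75, quantity demanded is 933 − 5·128.75 = 289.25.
Sellers supply 289.25 only when they receive ps = 675/7 + (1/7)·289.25 = 137.75.
s = ps − pb = 137.75 − 128.75 = 9.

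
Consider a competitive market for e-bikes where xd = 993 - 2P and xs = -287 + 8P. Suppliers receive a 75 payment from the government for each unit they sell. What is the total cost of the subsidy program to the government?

Government cost = 64275

Pre-subsidy: 993 - 2P = -287 + 8P gives P* = 128, x* = 737.
With the subsidy, sellers receive Ps = Pb + 75 for each unit, where Pb is the price buyers pay.
Supply in terms of Pb becomes xs = -287 + 8(Pb + 75) = 313 + 8Pb. Setting this equal to demand: 993 - 2Pb = 313 + 8Pb, so Pb = 68.
Sellers receive Ps = 68 + 75 = 143; x' = 993 − 2·68 = 857.
Government outlay = subsidy × quantity = 75 × 857 = 64275.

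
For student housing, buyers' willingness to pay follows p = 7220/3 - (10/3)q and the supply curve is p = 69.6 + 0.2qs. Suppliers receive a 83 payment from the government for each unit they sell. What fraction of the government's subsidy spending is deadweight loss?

Pre-subsidy: 7220/3 - (10/3)q = 69.6 + 0.2q gives q* = 35056/53 and p* = 10700/53.
With the subsidy, sellers receive ps = pb + 83 for each unit, where pb is the price buyers pay.
On the curves, pb = 7220/3 - (10/3)q and ps = 69.6 + 0.2q; the wedge ps − pb = 83 gives 69.6 + 0.2q − (7220/3 - (10/3)q) = 83, so q' = 36301/53.
Then pb = 7220/3 − (10/3)·(36301/53) = 6550/53 and ps = 69.6 + 0.2·(36301/53) = 10949/53.
ΔCS = ½(35056/53 + 36301/53)(10700/53 − 6550/53) = 148065775/2809; ΔPS = ½(35056/53 + 36301/53)(10949/53 − 10700/53) = 17767893/5618.
Government spending = 83 × 36301/53 = 3012983/53.
DWL = ½ × 83 × (36301/53 − 35056/53) = 103335/106; fraction = (103335/106) / (3012983/53) = 1245/72602.

DWL / government spending = 1245/72602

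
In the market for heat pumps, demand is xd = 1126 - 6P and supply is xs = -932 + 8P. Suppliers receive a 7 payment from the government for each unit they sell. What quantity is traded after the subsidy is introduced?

Pre-subsidy: 1126 - 6P = -932 + 8P gives P* = 147, x* = 244.
With the subsidy, sellers receive Ps = Pb + 7 for each unit, where Pb is the price buyers pay.
Supply in terms of Pb becomes xs = -932 + 8(Pb + 7) = -876 + 8Pb. Setting this equal to demand: 1126 - 6Pb = -876 + 8Pb, so Pb = 143.
Sellers receive Ps = 143 + 7 = 150; x' = 1126 − 6·143 = 268.

x' = 268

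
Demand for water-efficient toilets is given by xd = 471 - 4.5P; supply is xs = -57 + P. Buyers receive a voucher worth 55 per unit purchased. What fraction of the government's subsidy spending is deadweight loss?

Pre-subsidy: 471 - 4.5P = -57 + P gives P* = 96, x* = 39.
With the rebate, buyers effectively pay Pb = Ps − 55, where Ps is the price sellers receive.
Demand in terms of Ps becomes xd = 471 − 4.5(Ps − 55) = 718.5 - 4.5Ps. Setting this equal to supply: 718.5 - 4.5Ps = -57 + Ps, so Ps = 141.
Buyers pay Pb = 141 − 55 = 86; x' = -57 + 1·141 = 84.
ΔCS = ½(39 + 84)(96 − 86) = 615; ΔPS = ½(39 + 84)(141 − 96) = 2767.5.
Government spending = 55 × 84 = 4620.
DWL = ½ × 55 × (84 − 39) = 1237.5; fraction = 1237.5 / 4620 = 15/56.

DWL / government spending = 15/56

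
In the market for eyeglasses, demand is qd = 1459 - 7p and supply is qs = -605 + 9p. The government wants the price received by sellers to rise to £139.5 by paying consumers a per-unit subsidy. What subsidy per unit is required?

Required subsidy s = £24 per unit

At a seller price of 139.5, quantity supplied is -605 + 9·139.5 = 650.5.
Buyers absorb 650.5 only when they pay pb with 1459 − 7·pb = 650.5, i.e. pb = 115.5.
s = ps − pb = 139.5 − 115.5 = 24.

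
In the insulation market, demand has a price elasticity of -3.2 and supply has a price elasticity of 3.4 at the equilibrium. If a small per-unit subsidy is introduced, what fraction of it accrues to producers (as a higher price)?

For a small subsidy around the equilibrium, the benefit split depends on the relative slopes, which at a point are proportional to the elasticities.
Buyer share = εs/(εs + |εd|) = 3.4/(3.4 + 3.2) = 17/33; seller share = |εd|/(εs + |εd|) = 16/33.
So producers capture 16/33 of the subsidy.

Producer share = 16/33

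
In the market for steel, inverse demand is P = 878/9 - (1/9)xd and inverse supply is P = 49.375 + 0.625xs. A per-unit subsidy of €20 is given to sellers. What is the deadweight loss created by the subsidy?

Deadweight loss = 14400/53

Pre-subsidy: 878/9 - (1/9)x = 49.375 + 0.625x gives x* = 3469/53 and P* = 4785/53.
With the subsidy, sellers receive Ps = Pb + 20 for each unit, where Pb is the price buyers pay.
On the curves, Pb = 878/9 - (1/9)x and Ps = 49.375 + 0.625x; the wedge Ps − Pb = 20 gives 49.375 + 0.625x − (878/9 - (1/9)x) = 20, so x' = 4909/53.
Then Pb = 878/9 − (1/9)·(4909/53) = 4625/53 and Ps = 49.375 + 0.625·(4909/53) = 5685/53.
The subsidy expands output by 4909/53 − 3469/53 = 1440/53 past the efficient level; on those units the gap between marginal cost and willingness to pay runs from 0 up to 20.
DWL = ½ × 20 × 1440/53 = 14400/53.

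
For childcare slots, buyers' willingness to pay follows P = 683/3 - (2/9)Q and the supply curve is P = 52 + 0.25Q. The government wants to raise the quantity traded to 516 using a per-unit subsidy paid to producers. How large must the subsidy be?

Required subsidy s = 68 per unit

At Q = 516, from the demand curve buyers pay Pb = 683/3 − (2/9)·516 = 113; from the supply curve sellers need Ps = 52 + 0.25·516 = 181.
The subsidy must fill the gap: s = Ps − Pb = 181 − 113 = 68.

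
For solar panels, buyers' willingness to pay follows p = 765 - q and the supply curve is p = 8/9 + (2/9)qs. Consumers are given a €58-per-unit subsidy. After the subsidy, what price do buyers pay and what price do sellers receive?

Buyers pay 1016/11; sellers receive 1654/11

Pre-subsidy: 765 - q = 8/9 + (2/9)q gives q* = 6877/11 and p* = 1538/11.
With the rebate, buyers effectively pay pb = ps − 58, where ps is the price sellers receive.
On the curves, pb = 765 - q and ps = 8/9 + (2/9)q; the wedge ps − pb = 58 gives 8/9 + (2/9)q − (765 - q) = 58, so q' = 7399/11.
Then pb = 765 − 1·(7399/11) = 1016/11 and ps = 8/9 + (2/9)·(7399/11) = 1654/11.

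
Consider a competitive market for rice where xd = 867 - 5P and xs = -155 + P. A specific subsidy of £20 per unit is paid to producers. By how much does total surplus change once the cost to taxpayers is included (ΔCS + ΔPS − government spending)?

Pre-subsidy: 867 - 5P = -155 + P gives P* = 511/3, x* = 46/3.
With the subsidy, sellers receive Ps = Pb + 20 for each unit, where Pb is the price buyers pay.
Supply in terms of Pb becomes xs = -155 + 1(Pb + 20) = -135 + Pb. Setting this equal to demand: 867 - 5Pb = -135 + Pb, so Pb = 167.
Sellers receive Ps = 167 + 20 = 187; x' = 867 − 5·167 = 32.
ΔCS = ½(46/3 + 32)(511/3 − 167) = 710/9; ΔPS = ½(46/3 + 32)(187 − 511/3) = 3550/9.
Government spending = 20 × 32 = 640.
Net change = 710/9 + 3550/9 − 640 = -500/3. The loss equals the DWL triangle ½·20·50/3.

Net change in total surplus = -500/3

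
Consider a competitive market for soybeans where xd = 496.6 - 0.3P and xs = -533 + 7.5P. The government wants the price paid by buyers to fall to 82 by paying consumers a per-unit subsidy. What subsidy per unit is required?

At a buyer price of 82, quantity demanded is 496.6 − 0.3·82 = 472.
Sellers supply 472 only when they receive Ps with -533 + 7.5·Ps = 472, i.e. Ps = 134.
s = Ps − Pb = 134 − 82 = 52.

Required subsidy s = 52 per unit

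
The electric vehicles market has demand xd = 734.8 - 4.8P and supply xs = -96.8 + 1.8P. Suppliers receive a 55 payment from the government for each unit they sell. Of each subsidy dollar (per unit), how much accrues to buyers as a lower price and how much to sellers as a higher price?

Buyers gain 15 per unit; sellers gain 40 per unit

Pre-subsidy: 734.8 - 4.8P = -96.8 + 1.8P gives P* = 126, x* = 130.
With the subsidy, sellers receive Ps = Pb + 55 for each unit, where Pb is the price buyers pay.
Supply in terms of Pb becomes xs = -96.8 + 1.8(Pb + 55) = 2.2 + 1.8Pb. Setting this equal to demand: 734.8 - 4.8Pb = 2.2 + 1.8Pb, so Pb = 111.
Sellers receive Ps = 111 + 55 = 166; x' = 734.8 − 4.8·111 = 202.
Buyers' price falls by P* − Pb = 126 − 111 = 15; sellers' price rises by Ps − P* = 166 − 126 = 40.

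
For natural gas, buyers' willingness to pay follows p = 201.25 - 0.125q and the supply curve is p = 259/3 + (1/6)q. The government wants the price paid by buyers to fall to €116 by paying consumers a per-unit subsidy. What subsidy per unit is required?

Required subsidy s = €84 per unit

At a buyer price of 116, quantity demanded is 1610 − 8·116 = 682.
Sellers supply 682 only when they receive ps = 259/3 + (1/6)·682 = 200.
s = ps − pb = 200 − 116 = 84.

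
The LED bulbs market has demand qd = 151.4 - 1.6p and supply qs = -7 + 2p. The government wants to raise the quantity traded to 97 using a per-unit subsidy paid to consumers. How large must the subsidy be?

At q = 97, invert demand for the buyer price: pb = (151.4 − 97)/1.6 = 34; invert supply for the seller price: ps = (97 − (-7))/2 = 52.
The subsidy must fill the gap: s = ps − pb = 52 − 34 = 18.

Required subsidy s = 18 per unit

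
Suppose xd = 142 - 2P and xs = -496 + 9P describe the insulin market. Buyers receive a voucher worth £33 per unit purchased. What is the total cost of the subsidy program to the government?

Government cost = £2640

Pre-subsidy: 142 - 2P = -496 + 9P gives P* = 58, x* = 26.
With the rebate, buyers effectively pay Pb = Ps − 33, where Ps is the price sellers receive.
Demand in terms of Ps becomes xd = 142 − 2(Ps − 33) = 208 - 2Ps. Setting this equal to supply: 208 - 2Ps = -496 + 9Ps, so Ps = 64.
Buyers pay Pb = 64 − 33 = 31; x' = -496 + 9·64 = 80.
Government outlay = subsidy × quantity = 33 × 80 = 2640.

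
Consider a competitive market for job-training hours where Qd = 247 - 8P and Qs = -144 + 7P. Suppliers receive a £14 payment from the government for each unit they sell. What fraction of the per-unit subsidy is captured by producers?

Pre-subsidy: 247 - 8P = -144 + 7P gives P* = 391/15, Q* = 577/15.
With the subsidy, sellers receive Ps = Pb + 14 for each unit, where Pb is the price buyers pay.
Supply in terms of Pb becomes Qs = -144 + 7(Pb + 14) = -46 + 7Pb. Setting this equal to demand: 247 - 8Pb = -46 + 7Pb, so Pb = 293/15.
Sellers receive Ps = 293/15 + 14 = 503/15; Q' = 247 − 8·(293/15) = 1361/15.
Buyers' price falls by P* − Pb = 391/15 − 293/15 = 98/15; sellers' price rises by Ps − P* = 503/15 − 391/15 = 112/15.
So producers capture (112/15)/14 = 8/15 of each unit of subsidy.

Producer share = 8/15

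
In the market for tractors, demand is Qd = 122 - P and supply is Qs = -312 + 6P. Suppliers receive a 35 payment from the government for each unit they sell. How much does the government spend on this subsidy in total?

Government cost = 3150

Pre-subsidy: 122 - P = -312 + 6P gives P* = 62, Q* = 60.
With the subsidy, sellers receive Ps = Pb + 35 for each unit, where Pb is the price buyers pay.
Supply in terms of Pb becomes Qs = -312 + 6(Pb + 35) = -102 + 6Pb. Setting this equal to demand: 122 - Pb = -102 + 6Pb, so Pb = 32.
Sellers receive Ps = 32 + 35 = 67; Q' = 122 − 1·32 = 90.
Government outlay = subsidy × quantity = 35 × 90 = 3150.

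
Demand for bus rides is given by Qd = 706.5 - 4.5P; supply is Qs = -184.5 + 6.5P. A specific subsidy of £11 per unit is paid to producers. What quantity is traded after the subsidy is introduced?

Q' = 371.25

Pre-subsidy: 706.5 - 4.5P = -184.5 + 6.5P gives P* = 81, Q* = 342.
With the subsidy, sellers receive Ps = Pb + 11 for each unit, where Pb is the price buyers pay.
Supply in terms of Pb becomes Qs = -184.5 + 6.5(Pb + 11) = -113 + 6.5Pb. Setting this equal to demand: 706.5 - 4.5Pb = -113 + 6.5Pb, so Pb = 74.5.
Sellers receive Ps = 74.5 + 11 = 85.5; Q' = 706.5 − 4.5·74.5 = 371.25.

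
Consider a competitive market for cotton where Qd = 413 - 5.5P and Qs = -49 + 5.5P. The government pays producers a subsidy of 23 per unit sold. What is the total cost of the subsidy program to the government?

Pre-subsidy: 413 - 5.5P = -49 + 5.5P gives P* = 42, Q* = 182.
With the subsidy, sellers receive Ps = Pb + 23 for each unit, where Pb is the price buyers pay.
Supply in terms of Pb becomes Qs = -49 + 5.5(Pb + 23) = 77.5 + 5.5Pb. Setting this equal to demand: 413 - 5.5Pb = 77.5 + 5.5Pb, so Pb = 30.5.
Sellers receive Ps = 30.5 + 23 = 53.5; Q' = 413 − 5.5·30.5 = 245.25.
Government outlay = subsidy × quantity = 23 × 245.25 = 5640.75.

Government cost = 5640.75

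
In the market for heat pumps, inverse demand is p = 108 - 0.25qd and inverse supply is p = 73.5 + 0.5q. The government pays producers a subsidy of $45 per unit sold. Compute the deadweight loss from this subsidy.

Deadweight loss = $1350

Pre-subsidy: 108 - 0.25q = 73.5 + 0.5q gives q* = 46 and p* = 96.5.
With the subsidy, sellers receive ps = pb + 45 for each unit, where pb is the price buyers pay.
On the curves, pb = 108 - 0.25q and ps = 73.5 + 0.5q; the wedge ps − pb = 45 gives 73.5 + 0.5q − (108 - 0.25q) = 45, so q' = 106.
Then pb = 108 − 0.25·106 = 81.5 and ps = 73.5 + 0.5·106 = 126.5.
The subsidy expands output by 106 − 46 = 60 past the efficient level; on those units the gap between marginal cost and willingness to pay runs from 0 up to 45.
DWL = ½ × 45 × 60 = 1350.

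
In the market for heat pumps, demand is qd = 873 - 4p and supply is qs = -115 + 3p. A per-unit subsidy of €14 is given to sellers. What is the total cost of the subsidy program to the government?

Pre-subsidy: 873 - 4p = -115 + 3p gives p* = 988/7, q* = 2159/7.
With the subsidy, sellers receive ps = pb + 14 for each unit, where pb is the price buyers pay.
Supply in terms of pb becomes qs = -115 + 3(pb + 14) = -73 + 3pb. Setting this equal to demand: 873 - 4pb = -73 + 3pb, so pb = 946/7.
Sellers receive ps = 946/7 + 14 = 1044/7; q' = 873 − 4·(946/7) = 2327/7.
Government outlay = subsidy × quantity = 14 × 2327/7 = 4654.

Government cost = €4654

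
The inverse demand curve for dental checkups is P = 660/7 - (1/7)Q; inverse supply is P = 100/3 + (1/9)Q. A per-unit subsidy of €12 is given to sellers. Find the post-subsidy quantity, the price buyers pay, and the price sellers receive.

Pre-subsidy: 660/7 - (1/7)Q = 100/3 + (1/9)Q gives Q* = 240 and P* = 60.
With the subsidy, sellers receive Ps = Pb + 12 for each unit, where Pb is the price buyers pay.
On the curves, Pb = 660/7 - (1/7)Q and Ps = 100/3 + (1/9)Q; the wedge Ps − Pb = 12 gives 100/3 + (1/9)Q − (660/7 - (1/7)Q) = 12, so Q' = 287.25.
Then Pb = 660/7 − (1/7)·287.25 = 53.25 and Ps = 100/3 + (1/9)·287.25 = 65.25.

Q' = 287.25; buyers pay €53.25; sellers receive €65.25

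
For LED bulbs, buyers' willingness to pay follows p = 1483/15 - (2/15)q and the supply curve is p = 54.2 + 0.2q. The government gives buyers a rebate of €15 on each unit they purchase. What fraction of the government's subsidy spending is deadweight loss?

Pre-subsidy: 1483/15 - (2/15)q = 54.2 + 0.2q gives q* = 134 and p* = 81.
With the rebate, buyers effectively pay pb = ps − 15, where ps is the price sellers receive.
On the curves, pb = 1483/15 - (2/15)q and ps = 54.2 + 0.2q; the wedge ps − pb = 15 gives 54.2 + 0.2q − (1483/15 - (2/15)q) = 15, so q' = 179.
Then pb = 1483/15 − (2/15)·179 = 75 and ps = 54.2 + 0.2·179 = 90.
ΔCS = ½(134 + 179)(81 − 75) = 939; ΔPS = ½(134 + 179)(90 − 81) = 1408.5.
Government spending = 15 × 179 = 2685.
DWL = ½ × 15 × (179 − 134) = 337.5; fraction = 337.5 / 2685 = 45/358.

DWL / government spending = 45/358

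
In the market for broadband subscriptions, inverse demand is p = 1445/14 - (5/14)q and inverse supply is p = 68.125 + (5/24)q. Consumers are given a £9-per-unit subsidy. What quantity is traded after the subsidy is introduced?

q' = 7407/95

Pre-subsidy: 1445/14 - (5/14)q = 68.125 + (5/24)q gives q* = 1179/19 and p* = 1540/19.
With the rebate, buyers effectively pay pb = ps − 9, where ps is the price sellers receive.
On the curves, pb = 1445/14 - (5/14)q and ps = 68.125 + (5/24)q; the wedge ps − pb = 9 gives 68.125 + (5/24)q − (1445/14 - (5/14)q) = 9, so q' = 7407/95.
Then pb = 1445/14 − (5/14)·(7407/95) = 1432/19 and ps = 68.125 + (5/24)·(7407/95) = 1603/19.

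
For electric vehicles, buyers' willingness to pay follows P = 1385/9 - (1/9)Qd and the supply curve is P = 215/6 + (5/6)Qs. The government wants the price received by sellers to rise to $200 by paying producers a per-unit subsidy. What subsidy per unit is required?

Required subsidy s = $68 per unit

At a seller price of 200, quantity supplied is -43 + 1.2·200 = 197.
Buyers absorb 197 only when they pay Pb = 1385/9 − (1/9)·197 = 132.
s = Ps − Pb = 200 − 132 = 68.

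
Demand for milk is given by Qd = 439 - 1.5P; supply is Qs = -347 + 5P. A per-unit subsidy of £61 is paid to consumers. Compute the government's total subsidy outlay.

Government cost = £20008

Pre-subsidy: 439 - 1.5P = -347 + 5P gives P* = 1572/13, Q* = 3349/13.
With the rebate, buyers effectively pay Pb = Ps − 61, where Ps is the price sellers receive.
Demand in terms of Ps becomes Qd = 439 − 1.5(Ps − 61) = 530.5 - 1.5Ps. Setting this equal to supply: 530.5 - 1.5Ps = -347 + 5Ps, so Ps = 135.
Buyers pay Pb = 135 − 61 = 74; Q' = -347 + 5·135 = 328.
Government outlay = subsidy × quantity = 61 × 328 = 20008.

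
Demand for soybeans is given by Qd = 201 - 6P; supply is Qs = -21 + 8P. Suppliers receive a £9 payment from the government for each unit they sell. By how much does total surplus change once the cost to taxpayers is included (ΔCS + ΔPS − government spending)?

Pre-subsidy: 201 - 6P = -21 + 8P gives P* = 111/7, Q* = 741/7.
With the subsidy, sellers receive Ps = Pb + 9 for each unit, where Pb is the price buyers pay.
Supply in terms of Pb becomes Qs = -21 + 8(Pb + 9) = 51 + 8Pb. Setting this equal to demand: 201 - 6Pb = 51 + 8Pb, so Pb = 75/7.
Sellers receive Ps = 75/7 + 9 = 138/7; Q' = 201 − 6·(75/7) = 957/7.
ΔCS = ½(741/7 + 957/7)(111/7 − 75/7) = 30564/49; ΔPS = ½(741/7 + 957/7)(138/7 − 111/7) = 22923/49.
Government spending = 9 × 957/7 = 8613/7.
Net change = 30564/49 + 22923/49 − 8613/7 = -972/7. The loss equals the DWL triangle ½·9·216/7.

Net change in total surplus = -972/7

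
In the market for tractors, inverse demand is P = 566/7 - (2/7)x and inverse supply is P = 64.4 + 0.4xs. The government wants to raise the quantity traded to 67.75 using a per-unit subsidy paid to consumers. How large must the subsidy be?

At x = 67.75, from the demand curve buyers pay Pb = 566/7 − (2/7)·67.75 = 61.5; from the supply curve sellers need Ps = 64.4 + 0.4·67.75 = 91.5.
The subsidy must fill the gap: s = Ps − Pb = 91.5 − 61.5 = 30.

Required subsidy s = 30 per unit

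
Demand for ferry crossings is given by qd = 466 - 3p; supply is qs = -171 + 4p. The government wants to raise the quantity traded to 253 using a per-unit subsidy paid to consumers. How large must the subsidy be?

At q = 253, invert demand for the buyer price: pb = (466 − 253)/3 = 71; invert supply for the seller price: ps = (253 − (-171))/4 = 106.
The subsidy must fill the gap: s = ps − pb = 106 − 71 = 35.

Required subsidy s = 35 per unit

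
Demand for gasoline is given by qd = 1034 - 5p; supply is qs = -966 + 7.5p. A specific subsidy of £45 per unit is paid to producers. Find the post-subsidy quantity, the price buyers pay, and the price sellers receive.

Pre-subsidy: 1034 - 5p = -966 + 7.5p gives p* = 160, q* = 234.
With the subsidy, sellers receive ps = pb + 45 for each unit, where pb is the price buyers pay.
Supply in terms of pb becomes qs = -966 + 7.5(pb + 45) = -628.5 + 7.5pb. Setting this equal to demand: 1034 - 5pb = -628.5 + 7.5pb, so pb = 133.
Sellers receive ps = 133 + 45 = 178; q' = 1034 − 5·133 = 369.

q' = 369; buyers pay £133; sellers receive £178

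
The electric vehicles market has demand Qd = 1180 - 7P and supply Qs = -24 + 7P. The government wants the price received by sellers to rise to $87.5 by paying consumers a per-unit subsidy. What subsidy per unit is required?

At a seller price of 87.5, quantity supplied is -24 + 7·87.5 = 588.5.
Buyers absorb 588.5 only when they pay Pb with 1180 − 7·Pb = 588.5, i.e. Pb = 84.5.
s = Ps − Pb = 87.5 − 84.5 = 3.

Required subsidy s = $3 per unit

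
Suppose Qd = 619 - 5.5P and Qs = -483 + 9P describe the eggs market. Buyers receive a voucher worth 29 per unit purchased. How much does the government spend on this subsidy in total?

Government cost = 8700

Pre-subsidy: 619 - 5.5P = -483 + 9P gives P* = 76, Q* = 201.
With the rebate, buyers effectively pay Pb = Ps − 29, where Ps is the price sellers receive.
Demand in terms of Ps becomes Qd = 619 − 5.5(Ps − 29) = 778.5 - 5.5Ps. Setting this equal to supply: 778.5 - 5.5Ps = -483 + 9Ps, so Ps = 87.
Buyers pay Pb = 87 − 29 = 58; Q' = -483 + 9·87 = 300.
Government outlay = subsidy × quantity = 29 × 300 = 8700.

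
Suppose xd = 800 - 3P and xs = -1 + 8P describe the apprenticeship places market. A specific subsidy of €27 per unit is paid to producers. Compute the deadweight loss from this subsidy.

Pre-subsidy: 800 - 3P = -1 + 8P gives P* = 801/11, x* = 6397/11.
With the subsidy, sellers receive Ps = Pb + 27 for each unit, where Pb is the price buyers pay.
Supply in terms of Pb becomes xs = -1 + 8(Pb + 27) = 215 + 8Pb. Setting this equal to demand: 800 - 3Pb = 215 + 8Pb, so Pb = 585/11.
Sellers receive Ps = 585/11 + 27 = 882/11; x' = 800 − 3·(585/11) = 7045/11.
The subsidy expands output by 7045/11 − 6397/11 = 648/11 past the efficient level; on those units the gap between marginal cost and willingness to pay runs from 0 up to 27.
DWL = ½ × 27 × 648/11 = 8748/11.

Deadweight loss = 8748/11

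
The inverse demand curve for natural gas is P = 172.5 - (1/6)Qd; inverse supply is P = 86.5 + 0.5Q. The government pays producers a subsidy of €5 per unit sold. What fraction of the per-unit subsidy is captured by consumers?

Pre-subsidy: 172.5 - (1/6)Q = 86.5 + 0.5Q gives Q* = 129 and P* = 151.
With the subsidy, sellers receive Ps = Pb + 5 for each unit, where Pb is the price buyers pay.
On the curves, Pb = 172.5 - (1/6)Q and Ps = 86.5 + 0.5Q; the wedge Ps − Pb = 5 gives 86.5 + 0.5Q − (172.5 - (1/6)Q) = 5, so Q' = 136.5.
Then Pb = 172.5 − (1/6)·136.5 = 149.75 and Ps = 86.5 + 0.5·136.5 = 154.75.
Buyers' price falls by P* − Pb = 151 − 149.75 = 1.25; sellers' price rises by Ps − P* = 154.75 − 151 = 3.75.
So consumers capture 1.25/5 = 0.25 of each unit of subsidy.

Consumer share = 0.25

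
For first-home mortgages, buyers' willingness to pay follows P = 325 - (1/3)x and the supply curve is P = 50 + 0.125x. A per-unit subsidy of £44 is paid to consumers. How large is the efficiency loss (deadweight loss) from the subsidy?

Deadweight loss = £2112

Pre-subsidy: 325 - (1/3)x = 50 + 0.125x gives x* = 600 and P* = 125.
With the rebate, buyers effectively pay Pb = Ps − 44, where Ps is the price sellers receive.
On the curves, Pb = 325 - (1/3)x and Ps = 50 + 0.125x; the wedge Ps − Pb = 44 gives 50 + 0.125x − (325 - (1/3)x) = 44, so x' = 696.
Then Pb = 325 − (1/3)·696 = 93 and Ps = 50 + 0.125·696 = 137.
The subsidy expands output by 696 − 600 = 96 past the efficient level; on those units the gap between marginal cost and willingness to pay runs from 0 up to 44.
DWL = ½ × 44 × 96 = 2112.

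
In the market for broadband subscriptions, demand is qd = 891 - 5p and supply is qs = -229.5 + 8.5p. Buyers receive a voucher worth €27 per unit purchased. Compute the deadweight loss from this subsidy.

Deadweight loss = €1147.5

Pre-subsidy: 891 - 5p = -229.5 + 8.5p gives p* = 83, q* = 476.
With the rebate, buyers effectively pay pb = ps − 27, where ps is the price sellers receive.
Demand in terms of ps becomes qd = 891 − 5(ps − 27) = 1026 - 5ps. Setting this equal to supply: 1026 - 5ps = -229.5 + 8.5ps, so ps = 93.
Buyers pay pb = 93 − 27 = 66; q' = -229.5 + 8.5·93 = 561.
The subsidy expands output by 561 − 476 = 85 past the efficient level; on those units the gap between marginal cost and willingness to pay runs from 0 up to 27.
DWL = ½ × 27 × 85 = 1147.5.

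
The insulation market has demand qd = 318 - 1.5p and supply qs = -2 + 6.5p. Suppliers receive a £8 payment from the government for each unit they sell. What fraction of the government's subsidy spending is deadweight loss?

DWL / government spending = 13/714

Pre-subsidy: 318 - 1.5p = -2 + 6.5p gives p* = 40, q* = 258.
With the subsidy, sellers receive ps = pb + 8 for each unit, where pb is the price buyers pay.
Supply in terms of pb becomes qs = -2 + 6.5(pb + 8) = 50 + 6.5pb. Setting this equal to demand: 318 - 1.5pb = 50 + 6.5pb, so pb = 33.5.
Sellers receive ps = 33.5 + 8 = 41.5; q' = 318 − 1.5·33.5 = 267.75.
ΔCS = ½(258 + 267.75)(40 − 33.5) = 1708.6875; ΔPS = ½(258 + 267.75)(41.5 − 40) = 394.3125.
Government spending = 8 × 267.75 = 2142.
DWL = ½ × 8 × (267.75 − 258) = 39; fraction = 39 / 2142 = 13/714.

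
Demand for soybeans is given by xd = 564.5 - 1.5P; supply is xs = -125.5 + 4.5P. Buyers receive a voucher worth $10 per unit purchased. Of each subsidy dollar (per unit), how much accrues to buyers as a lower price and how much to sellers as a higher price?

Pre-subsidy: 564.5 - 1.5P = -125.5 + 4.5P gives P* = 115, x* = 392.
With the rebate, buyers effectively pay Pb = Ps − 10, where Ps is the price sellers receive.
Demand in terms of Ps becomes xd = 564.5 − 1.5(Ps − 10) = 579.5 - 1.5Ps. Setting this equal to supply: 579.5 - 1.5Ps = -125.5 + 4.5Ps, so Ps = 117.5.
Buyers pay Pb = 117.5 − 10 = 107.5; x' = -125.5 + 4.5·117.5 = 403.25.
Buyers' price falls by P* − Pb = 115 − 107.5 = 7.5; sellers' price rises by Ps − P* = 117.5 − 115 = 2.5.

Buyers gain $7.5 per unit; sellers gain $2.5 per unit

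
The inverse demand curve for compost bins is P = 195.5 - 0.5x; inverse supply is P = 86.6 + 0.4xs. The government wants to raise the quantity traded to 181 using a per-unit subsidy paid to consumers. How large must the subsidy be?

At x = 181, from the demand curve buyers pay Pb = 195.5 − 0.5·181 = 105; from the supply curve sellers need Ps = 86.6 + 0.4·181 = 159.
The subsidy must fill the gap: s = Ps − Pb = 159 − 105 = 54.

Required subsidy s = 54 per unit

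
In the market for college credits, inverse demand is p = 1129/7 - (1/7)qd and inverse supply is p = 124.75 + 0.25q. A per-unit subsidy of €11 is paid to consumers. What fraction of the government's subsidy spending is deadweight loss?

DWL / government spending = 14/121

Pre-subsidy: 1129/7 - (1/7)q = 124.75 + 0.25q gives q* = 93 and p* = 148.
With the rebate, buyers effectively pay pb = ps − 11, where ps is the price sellers receive.
On the curves, pb = 1129/7 - (1/7)q and ps = 124.75 + 0.25q; the wedge ps − pb = 11 gives 124.75 + 0.25q − (1129/7 - (1/7)q) = 11, so q' = 121.
Then pb = 1129/7 − (1/7)·121 = 144 and ps = 124.75 + 0.25·121 = 155.
ΔCS = ½(93 + 121)(148 − 144) = 428; ΔPS = ½(93 + 121)(155 − 148) = 749.
Government spending = 11 × 121 = 1331.
DWL = ½ × 11 × (121 − 93) = 154; fraction = 154 / 1331 = 14/121.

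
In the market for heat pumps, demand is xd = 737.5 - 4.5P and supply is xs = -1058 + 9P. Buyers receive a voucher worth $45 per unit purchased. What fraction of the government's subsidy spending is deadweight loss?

DWL / government spending = 135/548

Pre-subsidy: 737.5 - 4.5P = -1058 + 9P gives P* = 133, x* = 139.
With the rebate, buyers effectively pay Pb = Ps − 45, where Ps is the price sellers receive.
Demand in terms of Ps becomes xd = 737.5 − 4.5(Ps − 45) = 940 - 4.5Ps. Setting this equal to supply: 940 - 4.5Ps = -1058 + 9Ps, so Ps = 148.
Buyers pay Pb = 148 − 45 = 103; x' = -1058 + 9·148 = 274.
ΔCS = ½(139 + 274)(133 − 103) = 6195; ΔPS = ½(139 + 274)(148 − 133) = 3097.5.
Government spending = 45 × 274 = 12330.
DWL = ½ × 45 × (274 − 139) = 3037.5; fraction = 3037.5 / 12330 = 135/548.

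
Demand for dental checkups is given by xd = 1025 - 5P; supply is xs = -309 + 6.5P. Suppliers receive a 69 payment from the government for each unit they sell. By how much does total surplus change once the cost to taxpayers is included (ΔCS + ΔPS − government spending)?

Net change in total surplus = -6727.5

Pre-subsidy: 1025 - 5P = -309 + 6.5P gives P* = 116, x* = 445.
With the subsidy, sellers receive Ps = Pb + 69 for each unit, where Pb is the price buyers pay.
Supply in terms of Pb becomes xs = -309 + 6.5(Pb + 69) = 139.5 + 6.5Pb. Setting this equal to demand: 1025 - 5Pb = 139.5 + 6.5Pb, so Pb = 77.
Sellers receive Ps = 77 + 69 = 146; x' = 1025 − 5·77 = 640.
ΔCS = ½(445 + 640)(116 − 77) = 21157.5; ΔPS = ½(445 + 640)(146 − 116) = 16275.
Government spending = 69 × 640 = 44160.
Net change = 21157.5 + 16275 − 44160 = -6727.5. The loss equals the DWL triangle ½·69·195.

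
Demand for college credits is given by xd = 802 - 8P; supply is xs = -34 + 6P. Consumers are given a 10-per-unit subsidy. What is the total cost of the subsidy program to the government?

Pre-subsidy: 802 - 8P = -34 + 6P gives P* = 418/7, x* = 2270/7.
With the rebate, buyers effectively pay Pb = Ps − 10, where Ps is the price sellers receive.
Demand in terms of Ps becomes xd = 802 − 8(Ps − 10) = 882 - 8Ps. Setting this equal to supply: 882 - 8Ps = -34 + 6Ps, so Ps = 458/7.
Buyers pay Pb = 458/7 − 10 = 388/7; x' = -34 + 6·(458/7) = 2510/7.
Government outlay = subsidy × quantity = 10 × 2510/7 = 25100/7.

Government cost = 25100/7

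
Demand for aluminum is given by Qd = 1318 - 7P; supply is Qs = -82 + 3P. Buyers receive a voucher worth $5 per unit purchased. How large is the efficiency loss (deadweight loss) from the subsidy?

Pre-subsidy: 1318 - 7P = -82 + 3P gives P* = 140, Q* = 338.
With the rebate, buyers effectively pay Pb = Ps − 5, where Ps is the price sellers receive.
Demand in terms of Ps becomes Qd = 1318 − 7(Ps − 5) = 1353 - 7Ps. Setting this equal to supply: 1353 - 7Ps = -82 + 3Ps, so Ps = 143.5.
Buyers pay Pb = 143.5 − 5 = 138.5; Q' = -82 + 3·143.5 = 348.5.
The subsidy expands output by 348.5 − 338 = 10.5 past the efficient level; on those units the gap between marginal cost and willingness to pay runs from 0 up to 5.
DWL = ½ × 5 × 10.5 = 26.25.

Deadweight loss = $26.25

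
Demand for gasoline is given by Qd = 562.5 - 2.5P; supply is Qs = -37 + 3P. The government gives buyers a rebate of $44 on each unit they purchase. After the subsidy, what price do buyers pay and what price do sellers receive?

Pre-subsidy: 562.5 - 2.5P = -37 + 3P gives P* = 109, Q* = 290.
With the rebate, buyers effectively pay Pb = Ps − 44, where Ps is the price sellers receive.
Demand in terms of Ps becomes Qd = 562.5 − 2.5(Ps − 44) = 672.5 - 2.5Ps. Setting this equal to supply: 672.5 - 2.5Ps = -37 + 3Ps, so Ps = 129.
Buyers pay Pb = 129 − 44 = 85; Q' = -37 + 3·129 = 350.

Buyers pay $85; sellers receive $129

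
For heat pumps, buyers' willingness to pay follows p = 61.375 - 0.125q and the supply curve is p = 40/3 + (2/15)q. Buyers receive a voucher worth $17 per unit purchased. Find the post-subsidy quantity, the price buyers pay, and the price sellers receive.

q' = 7805/31; buyers pay 927/31; sellers receive 1454/31

Pre-subsidy: 61.375 - 0.125q = 40/3 + (2/15)q gives q* = 5765/31 and p* = 1182/31.
With the rebate, buyers effectively pay pb = ps − 17, where ps is the price sellers receive.
On the curves, pb = 61.375 - 0.125q and ps = 40/3 + (2/15)q; the wedge ps − pb = 17 gives 40/3 + (2/15)q − (61.375 - 0.125q) = 17, so q' = 7805/31.
Then pb = 61.375 − 0.125·(7805/31) = 927/31 and ps = 40/3 + (2/15)·(7805/31) = 1454/31.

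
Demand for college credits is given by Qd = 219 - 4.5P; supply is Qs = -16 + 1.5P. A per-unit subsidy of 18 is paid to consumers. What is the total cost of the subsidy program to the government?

Pre-subsidy: 219 - 4.5P = -16 + 1.5P gives P* = 235/6, Q* = 42.75.
With the rebate, buyers effectively pay Pb = Ps − 18, where Ps is the price sellers receive.
Demand in terms of Ps becomes Qd = 219 − 4.5(Ps − 18) = 300 - 4.5Ps. Setting this equal to supply: 300 - 4.5Ps = -16 + 1.5Ps, so Ps = 158/3.
Buyers pay Pb = 158/3 − 18 = 104/3; Q' = -16 + 1.5·(158/3) = 63.
Government outlay = subsidy × quantity = 18 × 63 = 1134.

Government cost = 1134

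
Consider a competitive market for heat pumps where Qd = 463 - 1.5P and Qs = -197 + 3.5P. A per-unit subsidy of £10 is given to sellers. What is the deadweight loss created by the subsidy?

Pre-subsidy: 463 - 1.5P = -197 + 3.5P gives P* = 132, Q* = 265.
With the subsidy, sellers receive Ps = Pb + 10 for each unit, where Pb is the price buyers pay.
Supply in terms of Pb becomes Qs = -197 + 3.5(Pb + 10) = -162 + 3.5Pb. Setting this equal to demand: 463 - 1.5Pb = -162 + 3.5Pb, so Pb = 125.
Sellers receive Ps = 125 + 10 = 135; Q' = 463 − 1.5·125 = 275.5.
The subsidy expands output by 275.5 − 265 = 10.5 past the efficient level; on those units the gap between marginal cost and willingness to pay runs from 0 up to 10.
DWL = ½ × 10 × 10.5 = 52.5.

Deadweight loss = £52.5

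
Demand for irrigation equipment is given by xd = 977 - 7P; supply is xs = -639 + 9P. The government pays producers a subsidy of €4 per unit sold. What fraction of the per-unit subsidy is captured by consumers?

Consumer share = 0.5625

Pre-subsidy: 977 - 7P = -639 + 9P gives P* = 101, x* = 270.
With the subsidy, sellers receive Ps = Pb + 4 for each unit, where Pb is the price buyers pay.
Supply in terms of Pb becomes xs = -639 + 9(Pb + 4) = -603 + 9Pb. Setting this equal to demand: 977 - 7Pb = -603 + 9Pb, so Pb = 98.75.
Sellers receive Ps = 98.75 + 4 = 102.75; x' = 977 − 7·98.75 = 285.75.
Buyers' price falls by P* − Pb = 101 − 98.75 = 2.25; sellers' price rises by Ps − P* = 102.75 − 101 = 1.75.
So consumers capture 2.25/4 = 0.5625 of each unit of subsidy.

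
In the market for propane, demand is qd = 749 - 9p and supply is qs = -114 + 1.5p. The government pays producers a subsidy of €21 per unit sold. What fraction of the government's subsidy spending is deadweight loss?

Pre-subsidy: 749 - 9p = -114 + 1.5p gives p* = 1726/21, q* = 65/7.
With the subsidy, sellers receive ps = pb + 21 for each unit, where pb is the price buyers pay.
Supply in terms of pb becomes qs = -114 + 1.5(pb + 21) = -82.5 + 1.5pb. Setting this equal to demand: 749 - 9pb = -82.5 + 1.5pb, so pb = 1663/21.
Sellers receive ps = 1663/21 + 21 = 2104/21; q' = 749 − 9·(1663/21) = 254/7.
ΔCS = ½(65/7 + 254/7)(1726/21 − 1663/21) = 957/14; ΔPS = ½(65/7 + 254/7)(2104/21 − 1726/21) = 2871/7.
Government spending = 21 × 254/7 = 762.
DWL = ½ × 21 × (254/7 − 65/7) = 283.5; fraction = 283.5 / 762 = 189/508.

DWL / government spending = 189/508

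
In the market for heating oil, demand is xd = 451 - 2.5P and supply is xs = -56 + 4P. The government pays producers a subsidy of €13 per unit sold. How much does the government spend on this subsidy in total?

Pre-subsidy: 451 - 2.5P = -56 + 4P gives P* = 78, x* = 256.
With the subsidy, sellers receive Ps = Pb + 13 for each unit, where Pb is the price buyers pay.
Supply in terms of Pb becomes xs = -56 + 4(Pb + 13) = -4 + 4Pb. Setting this equal to demand: 451 - 2.5Pb = -4 + 4Pb, so Pb = 70.
Sellers receive Ps = 70 + 13 = 83; x' = 451 − 2.5·70 = 276.
Government outlay = subsidy × quantity = 13 × 276 = 3588.

Government cost = €3588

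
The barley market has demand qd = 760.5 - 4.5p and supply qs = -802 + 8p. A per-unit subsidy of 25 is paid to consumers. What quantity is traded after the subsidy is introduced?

q' = 270

Pre-subsidy: 760.5 - 4.5p = -802 + 8p gives p* = 125, q* = 198.
With the rebate, buyers effectively pay pb = ps − 25, where ps is the price sellers receive.
Demand in terms of ps becomes qd = 760.5 − 4.5(ps − 25) = 873 - 4.5ps. Setting this equal to supply: 873 - 4.5ps = -802 + 8ps, so ps = 134.
Buyers pay pb = 134 − 25 = 109; q' = -802 + 8·134 = 270.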